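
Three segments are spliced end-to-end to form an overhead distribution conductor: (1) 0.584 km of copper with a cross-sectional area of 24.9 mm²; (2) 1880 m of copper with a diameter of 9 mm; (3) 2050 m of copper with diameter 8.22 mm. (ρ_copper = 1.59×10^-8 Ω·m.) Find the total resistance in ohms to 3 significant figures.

1.46 Ω

Seg 1: A = 24.9 mm² = 2.490e-05 m²
R_1 = (1.59×10^-8)(584)/(2.490e-05) = 0.3729 Ω
Seg 2: A = π(d/2)² = π(4.5000e-03 m)² = 6.362e-05 m²
R_2 = (1.59×10^-8)(1880)/(6.362e-05) = 0.4699 Ω
Seg 3: A = π(d/2)² = π(4.1100e-03 m)² = 5.307e-05 m²
R_3 = (1.59×10^-8)(2050)/(5.307e-05) = 0.6142 Ω
R_total = R_1 + R_2 + R_3 = 1.46 Ω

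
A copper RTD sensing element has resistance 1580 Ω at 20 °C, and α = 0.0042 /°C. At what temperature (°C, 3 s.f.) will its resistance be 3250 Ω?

R = R₀(1 + α(T − T₀)) ⇒ T = T₀ + (R/R₀ − 1)/α
T = 20 + (3250/1580 − 1)/0.0042 = 20 + (1.057)/0.0042 = 272 °C

272 °C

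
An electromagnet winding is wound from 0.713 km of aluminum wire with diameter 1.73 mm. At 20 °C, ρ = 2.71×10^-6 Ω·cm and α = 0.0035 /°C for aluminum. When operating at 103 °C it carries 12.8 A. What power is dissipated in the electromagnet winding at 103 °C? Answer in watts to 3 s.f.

ρ = 2.71×10^-6 Ω·cm = 2.71×10^-8 Ω·m
A = π(d/2)² = π(8.6500e-04 m)² = 2.351e-06 m²
R₍20₎ = ρL/A = (2.71×10^-8)(713)/(2.351e-06) = 8.22 Ω
R₍103₎ = R₍20₎(1 + αΔT) = 8.22 × (1 + 0.0035×83) = 10.61 Ω
P = I²R = (12.8)² × 10.61 = 1740 W

1740 W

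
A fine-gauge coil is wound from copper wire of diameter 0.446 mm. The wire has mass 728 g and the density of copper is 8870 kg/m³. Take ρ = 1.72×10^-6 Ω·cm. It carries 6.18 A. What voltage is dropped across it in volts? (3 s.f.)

ρ = 1.72×10^-6 Ω·cm = 1.72×10^-8 Ω·m
A = π(d/2)² = π(2.2300e-04 m)² = 1.5623e-07 m²
L = m/(density·A) = 0.728/(8870×1.5623e-07) = 525.3 m
R = ρL/A = (1.72×10^-8)(525.3)/(1.5623e-07) = 57.84 Ω
V = IR = 6.18 × 57.84 = 357 V

357 V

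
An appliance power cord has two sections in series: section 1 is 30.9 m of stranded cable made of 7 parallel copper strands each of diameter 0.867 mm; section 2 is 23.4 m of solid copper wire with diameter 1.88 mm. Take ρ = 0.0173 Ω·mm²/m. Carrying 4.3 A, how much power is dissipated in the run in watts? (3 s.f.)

5.09 W

ρ = 0.0173 Ω·mm²/m = 1.73×10^-8 Ω·m
Section 1: A_strand = π(4.3350e-04)² = 5.904e-07 m²; R₁ = ρL/(N·A_s) = (1.73×10^-8)(30.9)/(7×5.904e-07) = 0.1294 Ω
Section 2: A = π(d/2)² = π(9.4000e-04 m)² = 2.776e-06 m²
R₂ = (1.73×10^-8)(23.4)/(2.776e-06) = 0.1458 Ω
R = R₁ + R₂ = 0.2752 Ω
P = I²R = (4.3)² × 0.2752 = 5.09 W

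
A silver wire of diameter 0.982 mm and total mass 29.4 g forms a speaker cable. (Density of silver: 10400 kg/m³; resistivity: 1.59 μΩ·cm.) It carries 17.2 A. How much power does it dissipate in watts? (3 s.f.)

ρ = 1.59 μΩ·cm = 1.59×10^-8 Ω·m
A = π(d/2)² = π(4.9100e-04 m)² = 7.5738e-07 m²
L = m/(density·A) = 0.0294/(10400×7.5738e-07) = 3.733 m
R = ρL/A = (1.59×10^-8)(3.733)/(7.5738e-07) = 0.07836 Ω
P = I²R = (17.2)² × 0.07836 = 23.2 W

23.2 W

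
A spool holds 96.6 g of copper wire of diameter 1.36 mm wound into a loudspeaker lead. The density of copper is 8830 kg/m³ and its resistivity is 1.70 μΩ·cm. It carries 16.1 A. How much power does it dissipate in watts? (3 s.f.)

22.8 W

ρ = 1.70 μΩ·cm = 1.70×10^-8 Ω·m
A = π(d/2)² = π(6.8000e-04 m)² = 1.4527e-06 m²
L = m/(density·A) = 0.0966/(8830×1.4527e-06) = 7.531 m
R = ρL/A = (1.70×10^-8)(7.531)/(1.4527e-06) = 0.08813 Ω
P = I²R = (16.1)² × 0.08813 = 22.8 W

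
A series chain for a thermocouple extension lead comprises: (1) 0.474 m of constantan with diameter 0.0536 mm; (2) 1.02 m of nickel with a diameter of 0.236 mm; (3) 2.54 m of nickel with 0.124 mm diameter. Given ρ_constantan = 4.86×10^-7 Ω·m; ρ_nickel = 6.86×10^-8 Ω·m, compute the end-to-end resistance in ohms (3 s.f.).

118 Ω

Seg 1: A = π(d/2)² = π(2.6800e-05 m)² = 2.256e-09 m²
R_1 = (4.86×10^-7)(0.474)/(2.256e-09) = 102.1 Ω
Seg 2: A = π(d/2)² = π(1.1800e-04 m)² = 4.374e-08 m²
R_2 = (6.86×10^-8)(1.02)/(4.374e-08) = 1.6 Ω
Seg 3: A = π(d/2)² = π(6.2000e-05 m)² = 1.208e-08 m²
R_3 = (6.86×10^-8)(2.54)/(1.208e-08) = 14.43 Ω
R_total = R_1 + R_2 + R_3 = 118 Ω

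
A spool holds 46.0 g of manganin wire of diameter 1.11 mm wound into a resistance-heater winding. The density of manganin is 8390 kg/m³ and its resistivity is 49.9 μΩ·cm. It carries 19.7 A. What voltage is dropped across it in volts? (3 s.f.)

57.6 V

ρ = 49.9 μΩ·cm = 4.99×10^-7 Ω·m
A = π(d/2)² = π(5.5500e-04 m)² = 9.6769e-07 m²
L = m/(density·A) = 0.046/(8390×9.6769e-07) = 5.666 m
R = ρL/A = (4.99×10^-7)(5.666)/(9.6769e-07) = 2.922 Ω
V = IR = 19.7 × 2.922 = 57.6 V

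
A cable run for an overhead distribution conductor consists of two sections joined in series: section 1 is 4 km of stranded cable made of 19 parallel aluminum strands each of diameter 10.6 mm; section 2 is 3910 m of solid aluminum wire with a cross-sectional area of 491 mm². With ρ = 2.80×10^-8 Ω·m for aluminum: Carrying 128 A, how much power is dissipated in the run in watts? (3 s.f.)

Section 1: A_strand = π(5.3000e-03)² = 8.825e-05 m²; R₁ = ρL/(N·A_s) = (2.80×10^-8)(4000)/(19×8.825e-05) = 0.0668 Ω
Section 2: A = 491 mm² = 4.910e-04 m²
R₂ = (2.80×10^-8)(3910)/(4.910e-04) = 0.223 Ω
R = R₁ + R₂ = 0.2898 Ω
P = I²R = (128)² × 0.2898 = 4750 W

4750 W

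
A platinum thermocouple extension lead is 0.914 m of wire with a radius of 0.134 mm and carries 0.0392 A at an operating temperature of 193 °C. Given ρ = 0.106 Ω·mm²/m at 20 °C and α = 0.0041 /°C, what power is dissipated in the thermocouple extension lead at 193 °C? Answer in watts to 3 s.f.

0.00451 W

ρ = 0.106 Ω·mm²/m = 1.06×10^-7 Ω·m
A = πr² = π(1.3400e-04 m)² = 5.641e-08 m²
R₍20₎ = ρL/A = (1.06×10^-7)(0.914)/(5.641e-08) = 1.717 Ω
R₍193₎ = R₍20₎(1 + αΔT) = 1.717 × (1 + 0.0041×173) = 2.936 Ω
P = I²R = (0.0392)² × 2.936 = 0.00451 W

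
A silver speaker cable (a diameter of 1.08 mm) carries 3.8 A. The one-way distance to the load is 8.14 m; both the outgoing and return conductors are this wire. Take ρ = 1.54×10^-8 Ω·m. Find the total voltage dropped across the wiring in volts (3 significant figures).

A = π(d/2)² = π(5.4000e-04 m)² = 9.161e-07 m²
Total conductor length (both ways) L = 2 × 8.14 = 16.28 m
R = ρL/A = (1.54×10^-8)(16.28)/(9.161e-07) = 0.2737 Ω
V = IR = 3.8 × 0.2737 = 1.04 V

1.04 V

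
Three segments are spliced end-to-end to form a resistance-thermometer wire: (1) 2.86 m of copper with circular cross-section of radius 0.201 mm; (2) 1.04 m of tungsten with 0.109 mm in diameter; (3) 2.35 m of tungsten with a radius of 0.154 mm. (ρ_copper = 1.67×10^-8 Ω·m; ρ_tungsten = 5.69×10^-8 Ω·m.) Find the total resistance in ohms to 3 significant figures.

8.51 Ω

Seg 1: A = πr² = π(2.0100e-04 m)² = 1.269e-07 m²
R_1 = (1.67×10^-8)(2.86)/(1.269e-07) = 0.3763 Ω
Seg 2: A = π(d/2)² = π(5.4500e-05 m)² = 9.331e-09 m²
R_2 = (5.69×10^-8)(1.04)/(9.331e-09) = 6.342 Ω
Seg 3: A = πr² = π(1.5400e-04 m)² = 7.451e-08 m²
R_3 = (5.69×10^-8)(2.35)/(7.451e-08) = 1.795 Ω
R_total = R_1 + R_2 + R_3 = 8.51 Ω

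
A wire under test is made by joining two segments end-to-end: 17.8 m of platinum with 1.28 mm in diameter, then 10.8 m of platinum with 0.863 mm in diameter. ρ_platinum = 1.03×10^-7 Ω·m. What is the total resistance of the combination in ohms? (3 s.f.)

Segment 1: A = π(d/2)² = π(6.4000e-04 m)² = 1.287e-06 m²
R₁ = ρL/A = (1.03×10^-7)(17.8)/(1.287e-06) = 1.425 Ω
Segment 2: A = π(d/2)² = π(4.3150e-04 m)² = 5.849e-07 m²
R₂ = (1.03×10^-7)(10.8)/(5.849e-07) = 1.902 Ω
R = R₁ + R₂ = 3.33 Ω

3.33 Ω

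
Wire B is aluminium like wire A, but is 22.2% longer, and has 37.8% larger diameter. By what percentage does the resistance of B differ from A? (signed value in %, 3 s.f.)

R ∝ L/d², so R_B/R_A = (1 + 22.2/100) × (1 + 37.8/100)⁻²
= 1.222 × 0.5266 = 0.6435
(R_B − R_A)/R_A = 0.6435 − 1 = -35.6%

-35.6%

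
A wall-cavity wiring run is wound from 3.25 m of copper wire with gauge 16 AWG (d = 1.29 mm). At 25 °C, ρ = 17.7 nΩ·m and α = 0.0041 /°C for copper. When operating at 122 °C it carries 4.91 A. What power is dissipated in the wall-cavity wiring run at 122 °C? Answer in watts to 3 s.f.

ρ = 17.7 nΩ·m = 1.77×10^-8 Ω·m
A = π(1.29/2 mm)² = π(6.4500e-04 m)² = 1.307e-06 m²
R₍25₎ = ρL/A = (1.77×10^-8)(3.25)/(1.307e-06) = 0.04401 Ω
R₍122₎ = R₍25₎(1 + αΔT) = 0.04401 × (1 + 0.0041×97) = 0.06152 Ω
P = I²R = (4.91)² × 0.06152 = 1.48 W

1.48 W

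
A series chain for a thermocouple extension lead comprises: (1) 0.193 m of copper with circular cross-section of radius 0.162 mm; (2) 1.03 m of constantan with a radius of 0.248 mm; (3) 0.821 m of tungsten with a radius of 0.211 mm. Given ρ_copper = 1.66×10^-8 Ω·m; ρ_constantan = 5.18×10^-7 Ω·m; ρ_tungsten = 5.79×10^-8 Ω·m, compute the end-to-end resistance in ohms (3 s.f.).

3.14 Ω

Seg 1: A = πr² = π(1.6200e-04 m)² = 8.245e-08 m²
R_1 = (1.66×10^-8)(0.193)/(8.245e-08) = 0.03886 Ω
Seg 2: A = πr² = π(2.4800e-04 m)² = 1.932e-07 m²
R_2 = (5.18×10^-7)(1.03)/(1.932e-07) = 2.761 Ω
Seg 3: A = πr² = π(2.1100e-04 m)² = 1.399e-07 m²
R_3 = (5.79×10^-8)(0.821)/(1.399e-07) = 0.3399 Ω
R_total = R_1 + R_2 + R_3 = 3.14 Ω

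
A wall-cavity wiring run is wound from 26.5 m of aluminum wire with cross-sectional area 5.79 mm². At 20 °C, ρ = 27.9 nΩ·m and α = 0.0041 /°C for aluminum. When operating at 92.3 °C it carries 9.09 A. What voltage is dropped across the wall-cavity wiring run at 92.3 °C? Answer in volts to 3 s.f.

ρ = 27.9 nΩ·m = 2.79×10^-8 Ω·m
A = 5.79 mm² = 5.790e-06 m²
R₍20₎ = ρL/A = (2.79×10^-8)(26.5)/(5.790e-06) = 0.1277 Ω
R₍92.3₎ = R₍20₎(1 + αΔT) = 0.1277 × (1 + 0.0041×72.3) = 0.1655 Ω
V = IR = 9.09 × 0.1655 = 1.50 V

1.50 V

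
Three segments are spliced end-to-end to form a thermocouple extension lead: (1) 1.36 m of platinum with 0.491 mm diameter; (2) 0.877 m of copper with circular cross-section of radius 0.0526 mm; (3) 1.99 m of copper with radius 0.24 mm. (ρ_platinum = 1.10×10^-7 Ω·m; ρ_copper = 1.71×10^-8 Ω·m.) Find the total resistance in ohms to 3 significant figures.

Seg 1: A = π(d/2)² = π(2.4550e-04 m)² = 1.893e-07 m²
R_1 = (1.10×10^-7)(1.36)/(1.893e-07) = 0.7901 Ω
Seg 2: A = πr² = π(5.2600e-05 m)² = 8.692e-09 m²
R_2 = (1.71×10^-8)(0.877)/(8.692e-09) = 1.725 Ω
Seg 3: A = πr² = π(2.4000e-04 m)² = 1.810e-07 m²
R_3 = (1.71×10^-8)(1.99)/(1.810e-07) = 0.1881 Ω
R_total = R_1 + R_2 + R_3 = 2.70 Ω

2.70 Ω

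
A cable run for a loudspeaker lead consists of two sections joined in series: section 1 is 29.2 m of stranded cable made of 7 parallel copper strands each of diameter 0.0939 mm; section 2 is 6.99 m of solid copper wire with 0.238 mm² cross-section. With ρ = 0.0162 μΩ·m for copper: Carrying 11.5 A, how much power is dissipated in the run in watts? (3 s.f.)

ρ = 0.0162 μΩ·m = 1.62×10^-8 Ω·m
Section 1: A_strand = π(4.6950e-05)² = 6.925e-09 m²; R₁ = ρL/(N·A_s) = (1.62×10^-8)(29.2)/(7×6.925e-09) = 9.758 Ω
Section 2: A = 0.238 mm² = 2.380e-07 m²
R₂ = (1.62×10^-8)(6.99)/(2.380e-07) = 0.4758 Ω
R = R₁ + R₂ = 10.23 Ω
P = I²R = (11.5)² × 10.23 = 1350 W

1350 W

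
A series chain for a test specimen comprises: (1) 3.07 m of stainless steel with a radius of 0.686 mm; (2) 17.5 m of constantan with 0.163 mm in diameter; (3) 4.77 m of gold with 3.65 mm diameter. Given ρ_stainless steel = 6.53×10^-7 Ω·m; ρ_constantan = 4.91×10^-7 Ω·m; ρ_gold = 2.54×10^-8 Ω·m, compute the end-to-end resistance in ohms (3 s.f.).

Seg 1: A = πr² = π(6.8600e-04 m)² = 1.478e-06 m²
R_1 = (6.53×10^-7)(3.07)/(1.478e-06) = 1.356 Ω
Seg 2: A = π(d/2)² = π(8.1500e-05 m)² = 2.087e-08 m²
R_2 = (4.91×10^-7)(17.5)/(2.087e-08) = 411.8 Ω
Seg 3: A = π(d/2)² = π(1.8250e-03 m)² = 1.046e-05 m²
R_3 = (2.54×10^-8)(4.77)/(1.046e-05) = 0.01158 Ω
R_total = R_1 + R_2 + R_3 = 413 Ω

413 Ω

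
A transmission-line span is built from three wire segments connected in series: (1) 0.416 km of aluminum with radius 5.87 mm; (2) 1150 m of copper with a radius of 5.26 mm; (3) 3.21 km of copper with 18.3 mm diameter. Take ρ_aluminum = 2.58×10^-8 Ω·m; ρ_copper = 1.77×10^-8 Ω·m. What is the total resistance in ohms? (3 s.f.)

0.549 Ω

Seg 1: A = πr² = π(5.8700e-03 m)² = 1.082e-04 m²
R_1 = (2.58×10^-8)(416)/(1.082e-04) = 0.09915 Ω
Seg 2: A = πr² = π(5.2600e-03 m)² = 8.692e-05 m²
R_2 = (1.77×10^-8)(1150)/(8.692e-05) = 0.2342 Ω
Seg 3: A = π(d/2)² = π(9.1500e-03 m)² = 2.630e-04 m²
R_3 = (1.77×10^-8)(3210)/(2.630e-04) = 0.216 Ω
R_total = R_1 + R_2 + R_3 = 0.549 Ω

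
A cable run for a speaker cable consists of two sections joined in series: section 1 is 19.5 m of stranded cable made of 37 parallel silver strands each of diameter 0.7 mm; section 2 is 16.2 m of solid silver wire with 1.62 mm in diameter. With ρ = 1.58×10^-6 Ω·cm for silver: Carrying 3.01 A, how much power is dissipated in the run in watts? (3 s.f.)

ρ = 1.58×10^-6 Ω·cm = 1.58×10^-8 Ω·m
Section 1: A_strand = π(3.5000e-04)² = 3.848e-07 m²; R₁ = ρL/(N·A_s) = (1.58×10^-8)(19.5)/(37×3.848e-07) = 0.02164 Ω
Section 2: A = π(d/2)² = π(8.1000e-04 m)² = 2.061e-06 m²
R₂ = (1.58×10^-8)(16.2)/(2.061e-06) = 0.1242 Ω
R = R₁ + R₂ = 0.1458 Ω
P = I²R = (3.01)² × 0.1458 = 1.32 W

1.32 W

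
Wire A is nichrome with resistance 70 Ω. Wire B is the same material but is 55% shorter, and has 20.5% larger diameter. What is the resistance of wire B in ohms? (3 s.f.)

R ∝ L/d², so R_B/R_A = (1 − 55/100) × (1 + 20.5/100)⁻²
= 0.45 × 0.6887 = 0.3099
R_B = 0.3099 × 70 = 21.7 Ω

21.7 Ω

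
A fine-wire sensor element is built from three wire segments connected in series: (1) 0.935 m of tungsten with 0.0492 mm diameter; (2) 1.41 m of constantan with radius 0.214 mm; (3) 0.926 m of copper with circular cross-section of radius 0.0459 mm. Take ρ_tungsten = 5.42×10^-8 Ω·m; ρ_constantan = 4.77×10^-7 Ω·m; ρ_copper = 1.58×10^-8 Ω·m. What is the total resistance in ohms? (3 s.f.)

Seg 1: A = π(d/2)² = π(2.4600e-05 m)² = 1.901e-09 m²
R_1 = (5.42×10^-8)(0.935)/(1.901e-09) = 26.66 Ω
Seg 2: A = πr² = π(2.1400e-04 m)² = 1.439e-07 m²
R_2 = (4.77×10^-7)(1.41)/(1.439e-07) = 4.675 Ω
Seg 3: A = πr² = π(4.5900e-05 m)² = 6.619e-09 m²
R_3 = (1.58×10^-8)(0.926)/(6.619e-09) = 2.211 Ω
R_total = R_1 + R_2 + R_3 = 33.5 Ω

33.5 Ω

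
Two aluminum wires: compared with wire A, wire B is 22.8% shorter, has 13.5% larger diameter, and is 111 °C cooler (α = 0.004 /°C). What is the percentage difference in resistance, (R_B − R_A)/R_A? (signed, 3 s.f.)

-66.7%

R ∝ ρL/d² with ρ ∝ (1+αΔT), so R_B/R_A = (1 − 22.8/100) × (1 + 13.5/100)⁻² × (1 − 0.004×111)
= 0.772 × 0.7763 × 0.556 = 0.3332
(R_B − R_A)/R_A = 0.3332 − 1 = -66.7%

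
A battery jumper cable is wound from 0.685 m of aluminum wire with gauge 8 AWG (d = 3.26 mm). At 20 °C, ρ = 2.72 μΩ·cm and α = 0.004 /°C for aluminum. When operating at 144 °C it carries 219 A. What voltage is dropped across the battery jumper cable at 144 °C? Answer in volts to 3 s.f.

ρ = 2.72 μΩ·cm = 2.72×10^-8 Ω·m
A = π(3.26/2 mm)² = π(1.6300e-03 m)² = 8.347e-06 m²
R₍20₎ = ρL/A = (2.72×10^-8)(0.685)/(8.347e-06) = 0.002232 Ω
R₍144₎ = R₍20₎(1 + αΔT) = 0.002232 × (1 + 0.004×124) = 0.003339 Ω
V = IR = 219 × 0.003339 = 0.731 V

0.731 V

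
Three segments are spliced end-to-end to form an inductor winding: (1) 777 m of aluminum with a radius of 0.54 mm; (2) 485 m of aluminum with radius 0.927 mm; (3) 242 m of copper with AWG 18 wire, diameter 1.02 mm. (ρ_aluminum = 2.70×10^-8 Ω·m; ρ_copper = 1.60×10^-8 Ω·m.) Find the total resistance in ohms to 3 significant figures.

Seg 1: A = πr² = π(5.4000e-04 m)² = 9.161e-07 m²
R_1 = (2.70×10^-8)(777)/(9.161e-07) = 22.9 Ω
Seg 2: A = πr² = π(9.2700e-04 m)² = 2.700e-06 m²
R_2 = (2.70×10^-8)(485)/(2.700e-06) = 4.851 Ω
Seg 3: A = π(1.02/2 mm)² = π(5.1000e-04 m)² = 8.171e-07 m²
R_3 = (1.60×10^-8)(242)/(8.171e-07) = 4.739 Ω
R_total = R_1 + R_2 + R_3 = 32.5 Ω

32.5 Ω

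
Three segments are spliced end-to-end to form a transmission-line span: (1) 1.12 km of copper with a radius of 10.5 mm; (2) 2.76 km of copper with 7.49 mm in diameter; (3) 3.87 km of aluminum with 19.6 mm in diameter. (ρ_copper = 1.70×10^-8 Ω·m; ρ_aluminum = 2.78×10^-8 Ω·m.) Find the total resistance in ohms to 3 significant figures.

1.48 Ω

Seg 1: A = πr² = π(1.0500e-02 m)² = 3.464e-04 m²
R_1 = (1.70×10^-8)(1120)/(3.464e-04) = 0.05497 Ω
Seg 2: A = π(d/2)² = π(3.7450e-03 m)² = 4.406e-05 m²
R_2 = (1.70×10^-8)(2760)/(4.406e-05) = 1.065 Ω
Seg 3: A = π(d/2)² = π(9.8000e-03 m)² = 3.017e-04 m²
R_3 = (2.78×10^-8)(3870)/(3.017e-04) = 0.3566 Ω
R_total = R_1 + R_2 + R_3 = 1.48 Ω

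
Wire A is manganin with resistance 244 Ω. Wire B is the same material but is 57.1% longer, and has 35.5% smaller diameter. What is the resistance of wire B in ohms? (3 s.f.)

R ∝ L/d², so R_B/R_A = (1 + 57.1/100) × (1 − 35.5/100)⁻²
= 1.571 × 2.404 = 3.776
R_B = 3.776 × 244 = 921 Ω

921 Ω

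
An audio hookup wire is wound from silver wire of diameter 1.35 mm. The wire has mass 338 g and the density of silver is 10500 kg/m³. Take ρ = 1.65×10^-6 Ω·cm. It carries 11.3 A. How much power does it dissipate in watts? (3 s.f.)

ρ = 1.65×10^-6 Ω·cm = 1.65×10^-8 Ω·m
A = π(d/2)² = π(6.7500e-04 m)² = 1.4314e-06 m²
L = m/(density·A) = 0.338/(10500×1.4314e-06) = 22.49 m
R = ρL/A = (1.65×10^-8)(22.49)/(1.4314e-06) = 0.2592 Ω
P = I²R = (11.3)² × 0.2592 = 33.1 W

33.1 W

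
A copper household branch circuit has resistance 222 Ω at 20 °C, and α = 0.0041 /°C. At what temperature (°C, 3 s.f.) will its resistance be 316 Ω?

R = R₀(1 + α(T − T₀)) ⇒ T = T₀ + (R/R₀ − 1)/α
T = 20 + (316/222 − 1)/0.0041 = 20 + (0.4234)/0.0041 = 123 °C

123 °C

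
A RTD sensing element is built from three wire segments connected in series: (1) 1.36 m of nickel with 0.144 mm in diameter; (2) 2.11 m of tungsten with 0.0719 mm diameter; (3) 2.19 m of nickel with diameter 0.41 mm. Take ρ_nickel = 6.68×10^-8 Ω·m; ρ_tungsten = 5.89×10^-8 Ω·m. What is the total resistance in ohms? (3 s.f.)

37.3 Ω

Seg 1: A = π(d/2)² = π(7.2000e-05 m)² = 1.629e-08 m²
R_1 = (6.68×10^-8)(1.36)/(1.629e-08) = 5.578 Ω
Seg 2: A = π(d/2)² = π(3.5950e-05 m)² = 4.060e-09 m²
R_2 = (5.89×10^-8)(2.11)/(4.060e-09) = 30.61 Ω
Seg 3: A = π(d/2)² = π(2.0500e-04 m)² = 1.320e-07 m²
R_3 = (6.68×10^-8)(2.19)/(1.320e-07) = 1.108 Ω
R_total = R_1 + R_2 + R_3 = 37.3 Ω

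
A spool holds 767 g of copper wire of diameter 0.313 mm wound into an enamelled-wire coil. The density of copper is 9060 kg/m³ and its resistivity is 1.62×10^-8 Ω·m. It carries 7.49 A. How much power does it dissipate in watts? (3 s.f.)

13000 W

A = π(d/2)² = π(1.5650e-04 m)² = 7.6945e-08 m²
L = m/(density·A) = 0.767/(9060×7.6945e-08) = 1100 m
R = ρL/A = (1.62×10^-8)(1100)/(7.6945e-08) = 231.6 Ω
P = I²R = (7.49)² × 231.6 = 13000 W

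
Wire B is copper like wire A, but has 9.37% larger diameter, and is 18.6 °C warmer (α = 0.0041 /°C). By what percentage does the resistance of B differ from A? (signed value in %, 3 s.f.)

R ∝ ρL/d² with ρ ∝ (1+αΔT), so R_B/R_A = (1 + 9.37/100)⁻² × (1 + 0.0041×18.6)
= 0.836 × 1.076 = 0.8998
(R_B − R_A)/R_A = 0.8998 − 1 = -10.0%

-10.0%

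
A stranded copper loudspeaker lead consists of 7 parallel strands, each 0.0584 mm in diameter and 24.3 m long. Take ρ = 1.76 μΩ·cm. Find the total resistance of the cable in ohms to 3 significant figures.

22.8 Ω

ρ = 1.76 μΩ·cm = 1.76×10^-8 Ω·m
A_strand = π(2.9200e-05 m)² = 2.679e-09 m²
R_strand = ρL/A = (1.76×10^-8)(24.3)/(2.679e-09) = 159.7 Ω
R_total = R_strand/N = 159.7/7 = 22.8 Ω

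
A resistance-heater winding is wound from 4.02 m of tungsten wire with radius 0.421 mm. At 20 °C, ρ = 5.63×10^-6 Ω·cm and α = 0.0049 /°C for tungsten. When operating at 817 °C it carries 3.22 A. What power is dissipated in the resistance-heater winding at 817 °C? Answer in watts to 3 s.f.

ρ = 5.63×10^-6 Ω·cm = 5.63×10^-8 Ω·m
A = πr² = π(4.2100e-04 m)² = 5.568e-07 m²
R₍20₎ = ρL/A = (5.63×10^-8)(4.02)/(5.568e-07) = 0.4065 Ω
R₍817₎ = R₍20₎(1 + αΔT) = 0.4065 × (1 + 0.0049×797) = 1.994 Ω
P = I²R = (3.22)² × 1.994 = 20.7 W

20.7 W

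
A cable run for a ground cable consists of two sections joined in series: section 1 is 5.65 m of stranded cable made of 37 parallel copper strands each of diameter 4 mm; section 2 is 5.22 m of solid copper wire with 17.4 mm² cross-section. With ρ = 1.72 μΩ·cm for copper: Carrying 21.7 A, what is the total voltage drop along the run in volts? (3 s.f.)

0.117 V

ρ = 1.72 μΩ·cm = 1.72×10^-8 Ω·m
Section 1: A_strand = π(2.0000e-03)² = 1.257e-05 m²; R₁ = ρL/(N·A_s) = (1.72×10^-8)(5.65)/(37×1.257e-05) = 2.090×10^-4 Ω
Section 2: A = 17.4 mm² = 1.740e-05 m²
R₂ = (1.72×10^-8)(5.22)/(1.740e-05) = 0.00516 Ω
R = R₁ + R₂ = 0.005369 Ω
V = IR = 21.7 × 0.005369 = 0.117 V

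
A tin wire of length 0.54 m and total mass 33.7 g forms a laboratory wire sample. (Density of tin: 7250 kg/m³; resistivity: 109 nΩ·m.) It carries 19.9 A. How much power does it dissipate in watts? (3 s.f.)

2.71 W

ρ = 109 nΩ·m = 1.09×10^-7 Ω·m
A = m/(density·L) = 0.0337/(7250×0.54) = 8.6079e-06 m²
R = ρL/A = (1.09×10^-7)(0.54)/(8.6079e-06) = 0.006838 Ω
P = I²R = (19.9)² × 0.006838 = 2.71 W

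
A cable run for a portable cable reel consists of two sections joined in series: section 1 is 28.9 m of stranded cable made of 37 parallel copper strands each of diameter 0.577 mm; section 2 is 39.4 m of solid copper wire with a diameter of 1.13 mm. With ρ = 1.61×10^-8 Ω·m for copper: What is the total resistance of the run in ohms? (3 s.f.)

Section 1: A_strand = π(2.8850e-04)² = 2.615e-07 m²; R₁ = ρL/(N·A_s) = (1.61×10^-8)(28.9)/(37×2.615e-07) = 0.04809 Ω
Section 2: A = π(d/2)² = π(5.6500e-04 m)² = 1.003e-06 m²
R₂ = (1.61×10^-8)(39.4)/(1.003e-06) = 0.6325 Ω
R = R₁ + R₂ = 0.681 Ω

0.681 Ω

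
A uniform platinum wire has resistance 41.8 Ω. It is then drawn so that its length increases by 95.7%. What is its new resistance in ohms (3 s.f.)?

k = 1 + 95.7/100 = 1.957; volume constant ⇒ A' = A/k, so R' = k²R.
R' = 3.83 × 41.8 = 160 Ω

160 Ω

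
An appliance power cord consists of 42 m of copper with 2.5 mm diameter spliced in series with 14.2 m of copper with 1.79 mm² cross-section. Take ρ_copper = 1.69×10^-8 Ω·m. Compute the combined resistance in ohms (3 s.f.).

0.279 Ω

Segment 1: A = π(d/2)² = π(1.2500e-03 m)² = 4.909e-06 m²
R₁ = ρL/A = (1.69×10^-8)(42)/(4.909e-06) = 0.1446 Ω
Segment 2: A = 1.79 mm² = 1.790e-06 m²
R₂ = (1.69×10^-8)(14.2)/(1.790e-06) = 0.1341 Ω
R = R₁ + R₂ = 0.279 Ω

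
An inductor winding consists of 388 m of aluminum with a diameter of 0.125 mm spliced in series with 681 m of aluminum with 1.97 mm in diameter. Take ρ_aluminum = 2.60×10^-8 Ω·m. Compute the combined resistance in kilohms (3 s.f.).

0.828 kΩ

Segment 1: A = π(d/2)² = π(6.2500e-05 m)² = 1.227e-08 m²
R₁ = ρL/A = (2.60×10^-8)(388)/(1.227e-08) = 822 Ω
Segment 2: A = π(d/2)² = π(9.8500e-04 m)² = 3.048e-06 m²
R₂ = (2.60×10^-8)(681)/(3.048e-06) = 5.809 Ω
R = R₁ + R₂ = 0.828 kΩ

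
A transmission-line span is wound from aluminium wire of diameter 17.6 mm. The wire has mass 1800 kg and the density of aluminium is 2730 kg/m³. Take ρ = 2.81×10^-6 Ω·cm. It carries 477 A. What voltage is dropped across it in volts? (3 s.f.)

149 V

ρ = 2.81×10^-6 Ω·cm = 2.81×10^-8 Ω·m
A = π(d/2)² = π(8.8000e-03 m)² = 2.4328e-04 m²
L = m/(density·A) = 1800/(2730×2.4328e-04) = 2710 m
R = ρL/A = (2.81×10^-8)(2710)/(2.4328e-04) = 0.313 Ω
V = IR = 477 × 0.313 = 149 V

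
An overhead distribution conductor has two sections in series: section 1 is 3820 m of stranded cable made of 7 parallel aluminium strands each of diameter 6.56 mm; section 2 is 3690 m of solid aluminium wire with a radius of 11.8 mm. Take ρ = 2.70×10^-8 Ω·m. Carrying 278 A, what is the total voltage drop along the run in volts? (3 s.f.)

Section 1: A_strand = π(3.2800e-03)² = 3.380e-05 m²; R₁ = ρL/(N·A_s) = (2.70×10^-8)(3820)/(7×3.380e-05) = 0.4359 Ω
Section 2: A = πr² = π(1.1800e-02 m)² = 4.374e-04 m²
R₂ = (2.70×10^-8)(3690)/(4.374e-04) = 0.2278 Ω
R = R₁ + R₂ = 0.6637 Ω
V = IR = 278 × 0.6637 = 185 V

185 V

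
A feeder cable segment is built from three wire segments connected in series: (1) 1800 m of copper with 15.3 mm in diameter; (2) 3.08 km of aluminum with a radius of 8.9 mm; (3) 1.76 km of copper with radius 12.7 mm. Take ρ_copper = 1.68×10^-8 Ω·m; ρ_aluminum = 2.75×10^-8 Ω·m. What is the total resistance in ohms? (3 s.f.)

Seg 1: A = π(d/2)² = π(7.6500e-03 m)² = 1.839e-04 m²
R_1 = (1.68×10^-8)(1800)/(1.839e-04) = 0.1645 Ω
Seg 2: A = πr² = π(8.9000e-03 m)² = 2.488e-04 m²
R_2 = (2.75×10^-8)(3080)/(2.488e-04) = 0.3404 Ω
Seg 3: A = πr² = π(1.2700e-02 m)² = 5.067e-04 m²
R_3 = (1.68×10^-8)(1760)/(5.067e-04) = 0.05835 Ω
R_total = R_1 + R_2 + R_3 = 0.563 Ω

0.563 Ω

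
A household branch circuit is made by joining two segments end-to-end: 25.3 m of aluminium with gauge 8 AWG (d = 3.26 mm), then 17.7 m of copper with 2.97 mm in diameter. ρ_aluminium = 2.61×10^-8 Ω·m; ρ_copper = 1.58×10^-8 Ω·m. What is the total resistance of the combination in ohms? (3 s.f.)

0.119 Ω

Segment 1: A = π(3.26/2 mm)² = π(1.6300e-03 m)² = 8.347e-06 m²
R₁ = ρL/A = (2.61×10^-8)(25.3)/(8.347e-06) = 0.07911 Ω
Segment 2: A = π(d/2)² = π(1.4850e-03 m)² = 6.928e-06 m²
R₂ = (1.58×10^-8)(17.7)/(6.928e-06) = 0.04037 Ω
R = R₁ + R₂ = 0.119 Ω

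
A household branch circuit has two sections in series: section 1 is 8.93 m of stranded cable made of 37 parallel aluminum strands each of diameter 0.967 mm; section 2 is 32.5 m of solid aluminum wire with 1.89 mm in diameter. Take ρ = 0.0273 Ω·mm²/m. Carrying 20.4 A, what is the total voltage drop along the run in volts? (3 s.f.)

ρ = 0.0273 Ω·mm²/m = 2.73×10^-8 Ω·m
Section 1: A_strand = π(4.8350e-04)² = 7.344e-07 m²; R₁ = ρL/(N·A_s) = (2.73×10^-8)(8.93)/(37×7.344e-07) = 0.008972 Ω
Section 2: A = π(d/2)² = π(9.4500e-04 m)² = 2.806e-06 m²
R₂ = (2.73×10^-8)(32.5)/(2.806e-06) = 0.3163 Ω
R = R₁ + R₂ = 0.3252 Ω
V = IR = 20.4 × 0.3252 = 6.63 V

6.63 V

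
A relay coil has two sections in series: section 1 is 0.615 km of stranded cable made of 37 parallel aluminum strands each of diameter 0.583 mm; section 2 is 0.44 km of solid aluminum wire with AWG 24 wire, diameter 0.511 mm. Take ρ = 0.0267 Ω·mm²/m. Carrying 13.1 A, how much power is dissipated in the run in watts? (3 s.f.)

10100 W

ρ = 0.0267 Ω·mm²/m = 2.67×10^-8 Ω·m
Section 1: A_strand = π(2.9150e-04)² = 2.669e-07 m²; R₁ = ρL/(N·A_s) = (2.67×10^-8)(615)/(37×2.669e-07) = 1.662 Ω
Section 2: A = π(0.511/2 mm)² = π(2.5550e-04 m)² = 2.051e-07 m²
R₂ = (2.67×10^-8)(440)/(2.051e-07) = 57.28 Ω
R = R₁ + R₂ = 58.95 Ω
P = I²R = (13.1)² × 58.95 = 10100 W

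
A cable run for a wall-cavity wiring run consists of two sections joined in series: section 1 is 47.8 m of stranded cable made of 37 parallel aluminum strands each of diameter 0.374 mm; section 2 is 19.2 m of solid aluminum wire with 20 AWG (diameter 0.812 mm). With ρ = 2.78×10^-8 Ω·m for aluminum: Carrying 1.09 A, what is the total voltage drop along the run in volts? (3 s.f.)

1.48 V

Section 1: A_strand = π(1.8700e-04)² = 1.099e-07 m²; R₁ = ρL/(N·A_s) = (2.78×10^-8)(47.8)/(37×1.099e-07) = 0.3269 Ω
Section 2: A = π(0.812/2 mm)² = π(4.0600e-04 m)² = 5.178e-07 m²
R₂ = (2.78×10^-8)(19.2)/(5.178e-07) = 1.031 Ω
R = R₁ + R₂ = 1.358 Ω
V = IR = 1.09 × 1.358 = 1.48 V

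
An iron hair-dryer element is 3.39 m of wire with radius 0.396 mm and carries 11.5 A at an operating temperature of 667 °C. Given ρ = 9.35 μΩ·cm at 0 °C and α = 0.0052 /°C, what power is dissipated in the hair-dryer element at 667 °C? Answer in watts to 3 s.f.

380 W

ρ = 9.35 μΩ·cm = 9.35×10^-8 Ω·m
A = πr² = π(3.9600e-04 m)² = 4.927e-07 m²
R₍0₎ = ρL/A = (9.35×10^-8)(3.39)/(4.927e-07) = 0.6434 Ω
R₍667₎ = R₍0₎(1 + αΔT) = 0.6434 × (1 + 0.0052×667) = 2.875 Ω
P = I²R = (11.5)² × 2.875 = 380 W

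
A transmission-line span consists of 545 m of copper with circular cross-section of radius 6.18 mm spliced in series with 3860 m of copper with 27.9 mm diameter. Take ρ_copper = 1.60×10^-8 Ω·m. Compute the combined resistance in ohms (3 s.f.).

0.174 Ω

Segment 1: A = πr² = π(6.1800e-03 m)² = 1.200e-04 m²
R₁ = ρL/A = (1.60×10^-8)(545)/(1.200e-04) = 0.07268 Ω
Segment 2: A = π(d/2)² = π(1.3950e-02 m)² = 6.114e-04 m²
R₂ = (1.60×10^-8)(3860)/(6.114e-04) = 0.101 Ω
R = R₁ + R₂ = 0.174 Ω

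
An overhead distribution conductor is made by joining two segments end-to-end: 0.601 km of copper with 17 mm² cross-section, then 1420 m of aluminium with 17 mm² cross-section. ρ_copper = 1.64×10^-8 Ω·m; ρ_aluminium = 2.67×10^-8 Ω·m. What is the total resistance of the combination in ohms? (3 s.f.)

2.81 Ω

Segment 1: A = 17 mm² = 1.700e-05 m²
R₁ = ρL/A = (1.64×10^-8)(601)/(1.700e-05) = 0.5798 Ω
R₂ = (2.67×10^-8)(1420)/(1.700e-05) = 2.23 Ω
R = R₁ + R₂ = 2.81 Ω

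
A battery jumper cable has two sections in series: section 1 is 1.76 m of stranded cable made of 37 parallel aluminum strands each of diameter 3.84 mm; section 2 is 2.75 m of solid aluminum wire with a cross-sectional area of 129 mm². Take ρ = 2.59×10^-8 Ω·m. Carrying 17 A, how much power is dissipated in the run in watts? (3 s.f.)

0.190 W

Section 1: A_strand = π(1.9200e-03)² = 1.158e-05 m²; R₁ = ρL/(N·A_s) = (2.59×10^-8)(1.76)/(37×1.158e-05) = 1.064×10^-4 Ω
Section 2: A = 129 mm² = 1.290e-04 m²
R₂ = (2.59×10^-8)(2.75)/(1.290e-04) = 5.521×10^-4 Ω
R = R₁ + R₂ = 6.585×10^-4 Ω
P = I²R = (17)² × 6.585×10^-4 = 0.190 W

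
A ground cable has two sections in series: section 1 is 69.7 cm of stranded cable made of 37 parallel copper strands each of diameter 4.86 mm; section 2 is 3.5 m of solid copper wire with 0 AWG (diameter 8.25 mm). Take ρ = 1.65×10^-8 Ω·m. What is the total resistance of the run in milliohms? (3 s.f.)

Section 1: A_strand = π(2.4300e-03)² = 1.855e-05 m²; R₁ = ρL/(N·A_s) = (1.65×10^-8)(0.697)/(37×1.855e-05) = 1.676×10^-5 Ω
Section 2: A = π(8.25/2 mm)² = π(4.1250e-03 m)² = 5.346e-05 m²
R₂ = (1.65×10^-8)(3.5)/(5.346e-05) = 0.00108 Ω
R = R₁ + R₂ = 1.10 mΩ

1.10 mΩ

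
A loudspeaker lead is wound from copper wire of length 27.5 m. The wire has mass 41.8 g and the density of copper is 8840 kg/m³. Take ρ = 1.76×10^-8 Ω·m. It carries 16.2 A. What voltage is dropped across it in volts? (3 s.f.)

45.6 V

A = m/(density·L) = 0.0418/(8840×27.5) = 1.7195e-07 m²
R = ρL/A = (1.76×10^-8)(27.5)/(1.7195e-07) = 2.815 Ω
V = IR = 16.2 × 2.815 = 45.6 V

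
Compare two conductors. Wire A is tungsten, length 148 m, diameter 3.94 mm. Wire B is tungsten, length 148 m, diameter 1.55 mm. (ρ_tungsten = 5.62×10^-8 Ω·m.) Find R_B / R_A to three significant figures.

R ∝ ρL/d², so R_B/R_A = (d_A/d_B)²
= (3.94/1.55)² = 6.46

6.46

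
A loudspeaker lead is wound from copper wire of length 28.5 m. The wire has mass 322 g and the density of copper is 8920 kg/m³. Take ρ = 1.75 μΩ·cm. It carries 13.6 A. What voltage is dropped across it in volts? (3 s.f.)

ρ = 1.75 μΩ·cm = 1.75×10^-8 Ω·m
A = m/(density·L) = 0.322/(8920×28.5) = 1.2666e-06 m²
R = ρL/A = (1.75×10^-8)(28.5)/(1.2666e-06) = 0.3938 Ω
V = IR = 13.6 × 0.3938 = 5.36 V

5.36 V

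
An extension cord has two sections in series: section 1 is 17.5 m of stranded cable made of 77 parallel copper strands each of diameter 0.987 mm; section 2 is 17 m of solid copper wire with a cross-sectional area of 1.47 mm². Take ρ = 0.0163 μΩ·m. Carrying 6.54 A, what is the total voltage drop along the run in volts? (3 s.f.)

ρ = 0.0163 μΩ·m = 1.63×10^-8 Ω·m
Section 1: A_strand = π(4.9350e-04)² = 7.651e-07 m²; R₁ = ρL/(N·A_s) = (1.63×10^-8)(17.5)/(77×7.651e-07) = 0.004842 Ω
Section 2: A = 1.47 mm² = 1.470e-06 m²
R₂ = (1.63×10^-8)(17)/(1.470e-06) = 0.1885 Ω
R = R₁ + R₂ = 0.1933 Ω
V = IR = 6.54 × 0.1933 = 1.26 V

1.26 V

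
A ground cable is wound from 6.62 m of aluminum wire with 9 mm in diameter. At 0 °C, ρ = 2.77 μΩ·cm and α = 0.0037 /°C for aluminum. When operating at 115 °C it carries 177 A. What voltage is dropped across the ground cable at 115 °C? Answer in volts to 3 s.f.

0.727 V

ρ = 2.77 μΩ·cm = 2.77×10^-8 Ω·m
A = π(d/2)² = π(4.5000e-03 m)² = 6.362e-05 m²
R₍0₎ = ρL/A = (2.77×10^-8)(6.62)/(6.362e-05) = 0.002882 Ω
R₍115₎ = R₍0₎(1 + αΔT) = 0.002882 × (1 + 0.0037×115) = 0.004109 Ω
V = IR = 177 × 0.004109 = 0.727 V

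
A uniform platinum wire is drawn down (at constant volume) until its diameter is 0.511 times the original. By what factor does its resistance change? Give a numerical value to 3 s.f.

Volume constant ⇒ L' = L/r² with r = 0.511. R' = ρL'/A' = ρ(L/r²)/(πr²d₀²/4) = R/r⁴.
Factor = 14.7

14.7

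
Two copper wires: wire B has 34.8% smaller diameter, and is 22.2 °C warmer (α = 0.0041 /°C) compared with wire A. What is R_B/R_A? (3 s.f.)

R ∝ ρL/d² with ρ ∝ (1+αΔT), so R_B/R_A = (1 − 34.8/100)⁻² × (1 + 0.0041×22.2)
= 2.352 × 1.091 = 2.57

2.57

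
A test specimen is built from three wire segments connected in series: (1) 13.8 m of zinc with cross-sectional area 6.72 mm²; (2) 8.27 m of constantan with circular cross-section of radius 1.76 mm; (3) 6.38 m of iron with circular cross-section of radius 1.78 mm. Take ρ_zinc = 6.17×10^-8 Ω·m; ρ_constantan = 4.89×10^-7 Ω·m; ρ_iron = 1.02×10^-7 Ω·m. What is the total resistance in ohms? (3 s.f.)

0.608 Ω

Seg 1: A = 6.72 mm² = 6.720e-06 m²
R_1 = (6.17×10^-8)(13.8)/(6.720e-06) = 0.1267 Ω
Seg 2: A = πr² = π(1.7600e-03 m)² = 9.731e-06 m²
R_2 = (4.89×10^-7)(8.27)/(9.731e-06) = 0.4156 Ω
Seg 3: A = πr² = π(1.7800e-03 m)² = 9.954e-06 m²
R_3 = (1.02×10^-7)(6.38)/(9.954e-06) = 0.06538 Ω
R_total = R_1 + R_2 + R_3 = 0.608 Ω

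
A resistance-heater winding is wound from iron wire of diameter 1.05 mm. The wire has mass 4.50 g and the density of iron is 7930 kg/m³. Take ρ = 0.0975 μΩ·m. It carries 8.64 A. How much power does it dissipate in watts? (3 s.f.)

ρ = 0.0975 μΩ·m = 9.75×10^-8 Ω·m
A = π(d/2)² = π(5.2500e-04 m)² = 8.6590e-07 m²
L = m/(density·A) = 0.0045/(7930×8.6590e-07) = 0.6553 m
R = ρL/A = (9.75×10^-8)(0.6553)/(8.6590e-07) = 0.07379 Ω
P = I²R = (8.64)² × 0.07379 = 5.51 W

5.51 W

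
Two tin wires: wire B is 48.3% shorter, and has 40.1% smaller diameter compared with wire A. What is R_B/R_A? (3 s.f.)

R ∝ L/d², so R_B/R_A = (1 − 48.3/100) × (1 − 40.1/100)⁻²
= 0.517 × 2.787 = 1.44

1.44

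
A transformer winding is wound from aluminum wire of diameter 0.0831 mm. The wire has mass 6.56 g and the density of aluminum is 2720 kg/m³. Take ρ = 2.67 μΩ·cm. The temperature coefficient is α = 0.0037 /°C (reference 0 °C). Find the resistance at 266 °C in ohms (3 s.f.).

ρ = 2.67 μΩ·cm = 2.67×10^-8 Ω·m
A = π(d/2)² = π(4.1550e-05 m)² = 5.4237e-09 m²
L = m/(density·A) = 0.00656/(2720×5.4237e-09) = 444.7 m
R = ρL/A = (2.67×10^-8)(444.7)/(5.4237e-09) = 2189 Ω
R(266 °C) = 2189 × (1 + 0.0037×266) = 4340 Ω

4340 Ω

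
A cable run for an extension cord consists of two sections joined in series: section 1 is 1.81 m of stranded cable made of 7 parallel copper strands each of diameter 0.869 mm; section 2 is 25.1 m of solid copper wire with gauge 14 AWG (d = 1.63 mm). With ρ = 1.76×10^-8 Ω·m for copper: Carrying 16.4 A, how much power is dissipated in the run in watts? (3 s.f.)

Section 1: A_strand = π(4.3450e-04)² = 5.931e-07 m²; R₁ = ρL/(N·A_s) = (1.76×10^-8)(1.81)/(7×5.931e-07) = 0.007673 Ω
Section 2: A = π(1.63/2 mm)² = π(8.1500e-04 m)² = 2.087e-06 m²
R₂ = (1.76×10^-8)(25.1)/(2.087e-06) = 0.2117 Ω
R = R₁ + R₂ = 0.2194 Ω
P = I²R = (16.4)² × 0.2194 = 59.0 W

59.0 W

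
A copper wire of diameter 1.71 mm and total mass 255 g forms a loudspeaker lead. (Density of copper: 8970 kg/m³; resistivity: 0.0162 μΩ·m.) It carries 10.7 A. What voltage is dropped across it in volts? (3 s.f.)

0.934 V

ρ = 0.0162 μΩ·m = 1.62×10^-8 Ω·m
A = π(d/2)² = π(8.5500e-04 m)² = 2.2966e-06 m²
L = m/(density·A) = 0.255/(8970×2.2966e-06) = 12.38 m
R = ρL/A = (1.62×10^-8)(12.38)/(2.2966e-06) = 0.08732 Ω
V = IR = 10.7 × 0.08732 = 0.934 V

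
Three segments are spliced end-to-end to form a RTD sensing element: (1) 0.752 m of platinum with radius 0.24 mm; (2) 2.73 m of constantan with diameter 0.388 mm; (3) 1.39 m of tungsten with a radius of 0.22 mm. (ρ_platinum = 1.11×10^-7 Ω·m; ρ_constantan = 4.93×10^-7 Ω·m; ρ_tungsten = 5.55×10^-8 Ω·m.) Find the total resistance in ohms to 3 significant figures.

12.4 Ω

Seg 1: A = πr² = π(2.4000e-04 m)² = 1.810e-07 m²
R_1 = (1.11×10^-7)(0.752)/(1.810e-07) = 0.4613 Ω
Seg 2: A = π(d/2)² = π(1.9400e-04 m)² = 1.182e-07 m²
R_2 = (4.93×10^-7)(2.73)/(1.182e-07) = 11.38 Ω
Seg 3: A = πr² = π(2.2000e-04 m)² = 1.521e-07 m²
R_3 = (5.55×10^-8)(1.39)/(1.521e-07) = 0.5074 Ω
R_total = R_1 + R_2 + R_3 = 12.4 Ω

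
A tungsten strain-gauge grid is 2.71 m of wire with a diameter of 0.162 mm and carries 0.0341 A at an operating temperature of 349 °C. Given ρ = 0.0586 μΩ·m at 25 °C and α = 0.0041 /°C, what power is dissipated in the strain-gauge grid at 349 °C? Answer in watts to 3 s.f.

0.0209 W

ρ = 0.0586 μΩ·m = 5.86×10^-8 Ω·m
A = π(d/2)² = π(8.1000e-05 m)² = 2.061e-08 m²
R₍25₎ = ρL/A = (5.86×10^-8)(2.71)/(2.061e-08) = 7.705 Ω
R₍349₎ = R₍25₎(1 + αΔT) = 7.705 × (1 + 0.0041×324) = 17.94 Ω
P = I²R = (0.0341)² × 17.94 = 0.0209 W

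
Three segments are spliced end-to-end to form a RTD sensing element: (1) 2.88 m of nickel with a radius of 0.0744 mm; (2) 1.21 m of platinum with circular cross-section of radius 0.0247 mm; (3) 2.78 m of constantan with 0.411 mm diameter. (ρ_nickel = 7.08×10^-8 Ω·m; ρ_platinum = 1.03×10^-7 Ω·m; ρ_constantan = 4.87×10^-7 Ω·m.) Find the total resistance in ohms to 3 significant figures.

87.0 Ω

Seg 1: A = πr² = π(7.4400e-05 m)² = 1.739e-08 m²
R_1 = (7.08×10^-8)(2.88)/(1.739e-08) = 11.73 Ω
Seg 2: A = πr² = π(2.4700e-05 m)² = 1.917e-09 m²
R_2 = (1.03×10^-7)(1.21)/(1.917e-09) = 65.02 Ω
Seg 3: A = π(d/2)² = π(2.0550e-04 m)² = 1.327e-07 m²
R_3 = (4.87×10^-7)(2.78)/(1.327e-07) = 10.2 Ω
R_total = R_1 + R_2 + R_3 = 87.0 Ω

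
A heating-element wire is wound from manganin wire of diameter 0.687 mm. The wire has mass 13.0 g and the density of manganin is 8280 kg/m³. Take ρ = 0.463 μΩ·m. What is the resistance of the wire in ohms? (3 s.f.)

5.29 Ω

ρ = 0.463 μΩ·m = 4.63×10^-7 Ω·m
A = π(d/2)² = π(3.4350e-04 m)² = 3.7068e-07 m²
L = m/(density·A) = 0.013/(8280×3.7068e-07) = 4.236 m
R = ρL/A = (4.63×10^-7)(4.236)/(3.7068e-07) = 5.29 Ω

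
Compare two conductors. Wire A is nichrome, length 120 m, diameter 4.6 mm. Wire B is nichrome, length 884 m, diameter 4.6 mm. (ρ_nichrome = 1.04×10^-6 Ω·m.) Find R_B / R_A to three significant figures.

R ∝ ρL/d², so R_B/R_A = (L_B/L_A)
= (884/120) = 7.37

7.37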